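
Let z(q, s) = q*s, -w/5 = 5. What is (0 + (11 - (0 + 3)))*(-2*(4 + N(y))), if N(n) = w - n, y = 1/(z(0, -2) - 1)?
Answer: 320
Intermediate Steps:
w = -25 (w = -5*5 = -25)
y = -1 (y = 1/(0*(-2) - 1) = 1/(0 - 1) = 1/(-1) = -1)
N(n) = -25 - n
(0 + (11 - (0 + 3)))*(-2*(4 + N(y))) = (0 + (11 - (0 + 3)))*(-2*(4 + (-25 - 1*(-1)))) = (0 + (11 - 1*3))*(-2*(4 + (-25 + 1))) = (0 + (11 - 3))*(-2*(4 - 24)) = (0 + 8)*(-2*(-20)) = 8*40 = 320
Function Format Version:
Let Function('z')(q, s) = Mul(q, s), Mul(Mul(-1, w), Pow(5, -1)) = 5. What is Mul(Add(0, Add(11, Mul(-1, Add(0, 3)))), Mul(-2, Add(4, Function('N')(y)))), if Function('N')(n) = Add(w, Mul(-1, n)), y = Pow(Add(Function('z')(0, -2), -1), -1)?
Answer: 320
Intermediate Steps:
w = -25 (w = Mul(-5, 5) = -25)
y = -1 (y = Pow(Add(Mul(0, -2), -1), -1) = Pow(Add(0, -1), -1) = Pow(-1, -1) = -1)
Function('N')(n) = Add(-25, Mul(-1, n))
Mul(Add(0, Add(11, Mul(-1, Add(0, 3)))), Mul(-2, Add(4, Function('N')(y)))) = Mul(Add(0, Add(11, Mul(-1, Add(0, 3)))), Mul(-2, Add(4, Add(-25, Mul(-1, -1))))) = Mul(Add(0, Add(11, Mul(-1, 3))), Mul(-2, Add(4, Add(-25, 1)))) = Mul(Add(0, Add(11, -3)), Mul(-2, Add(4, -24))) = Mul(Add(0, 8), Mul(-2, -20)) = Mul(8, 40) = 320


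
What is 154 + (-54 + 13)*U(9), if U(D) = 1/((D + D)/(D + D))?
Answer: 113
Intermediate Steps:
U(D) = 1 (U(D) = 1/((2*D)/((2*D))) = 1/((2*D)*(1/(2*D))) = 1/1 = 1)
154 + (-54 + 13)*U(9) = 154 + (-54 + 13)*1 = 154 - 41*1 = 154 - 41 = 113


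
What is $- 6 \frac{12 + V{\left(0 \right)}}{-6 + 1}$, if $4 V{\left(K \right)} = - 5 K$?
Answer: $\frac{72}{5} \approx 14.4$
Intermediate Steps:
$V{\left(K \right)} = - \frac{5 K}{4}$ ($V{\left(K \right)} = \frac{\left(-5\right) K}{4} = - \frac{5 K}{4}$)
$- 6 \frac{12 + V{\left(0 \right)}}{-6 + 1} = - 6 \frac{12 - 0}{-6 + 1} = - 6 \frac{12 + 0}{-5} = - 6 \cdot 12 \left(- \frac{1}{5}\right) = \left(-6\right) \left(- \frac{12}{5}\right) = \frac{72}{5}$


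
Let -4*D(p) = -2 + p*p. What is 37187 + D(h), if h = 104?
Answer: 68967/2 ≈ 34484.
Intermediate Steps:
D(p) = ½ - p²/4 (D(p) = -(-2 + p*p)/4 = -(-2 + p²)/4 = ½ - p²/4)
37187 + D(h) = 37187 + (½ - ¼*104²) = 37187 + (½ - ¼*10816) = 37187 + (½ - 2704) = 37187 - 5407/2 = 68967/2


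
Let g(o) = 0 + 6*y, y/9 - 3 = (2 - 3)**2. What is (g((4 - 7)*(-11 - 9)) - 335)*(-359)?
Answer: 42721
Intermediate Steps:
y = 36 (y = 27 + 9*(2 - 3)**2 = 27 + 9*(-1)**2 = 27 + 9*1 = 27 + 9 = 36)
g(o) = 216 (g(o) = 0 + 6*36 = 0 + 216 = 216)
(g((4 - 7)*(-11 - 9)) - 335)*(-359) = (216 - 335)*(-359) = -119*(-359) = 42721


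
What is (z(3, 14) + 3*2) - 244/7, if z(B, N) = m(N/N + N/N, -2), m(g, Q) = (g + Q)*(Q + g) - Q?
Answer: -188/7 ≈ -26.857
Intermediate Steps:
m(g, Q) = (Q + g)² - Q (m(g, Q) = (Q + g)*(Q + g) - Q = (Q + g)² - Q)
z(B, N) = 2 (z(B, N) = (-2 + (N/N + N/N))² - 1*(-2) = (-2 + (1 + 1))² + 2 = (-2 + 2)² + 2 = 0² + 2 = 0 + 2 = 2)
(z(3, 14) + 3*2) - 244/7 = (2 + 3*2) - 244/7 = (2 + 6) - 244*⅐ = 8 - 244/7 = -188/7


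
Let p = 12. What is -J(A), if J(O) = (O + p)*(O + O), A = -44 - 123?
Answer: -51770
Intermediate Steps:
A = -167
J(O) = 2*O*(12 + O) (J(O) = (O + 12)*(O + O) = (12 + O)*(2*O) = 2*O*(12 + O))
-J(A) = -2*(-167)*(12 - 167) = -2*(-167)*(-155) = -1*51770 = -51770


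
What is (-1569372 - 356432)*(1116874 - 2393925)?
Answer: 2459349924004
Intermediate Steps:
(-1569372 - 356432)*(1116874 - 2393925) = -1925804*(-1277051) = 2459349924004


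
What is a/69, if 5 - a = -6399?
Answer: 6404/69 ≈ 92.812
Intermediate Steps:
a = 6404 (a = 5 - 1*(-6399) = 5 + 6399 = 6404)
a/69 = 6404/69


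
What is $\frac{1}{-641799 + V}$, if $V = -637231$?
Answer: $- \frac{1}{1279030} \approx -7.8184 \cdot 10^{-7}$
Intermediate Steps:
$\frac{1}{-641799 + V} = \frac{1}{-641799 - 637231} = \frac{1}{-1279030} = - \frac{1}{1279030}$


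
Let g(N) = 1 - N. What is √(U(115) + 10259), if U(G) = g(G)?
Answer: √10145 ≈ 100.72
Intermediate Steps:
U(G) = 1 - G
√(U(115) + 10259) = √((1 - 1*115) + 10259) = √((1 - 115) + 10259) = √(-114 + 10259) = √10145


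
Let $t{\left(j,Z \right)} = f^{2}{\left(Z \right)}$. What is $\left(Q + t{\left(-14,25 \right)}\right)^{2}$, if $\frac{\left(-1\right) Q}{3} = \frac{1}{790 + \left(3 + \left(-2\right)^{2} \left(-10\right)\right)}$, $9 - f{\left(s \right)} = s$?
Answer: $\frac{4128705025}{63001} \approx 65534.0$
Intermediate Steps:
$f{\left(s \right)} = 9 - s$
$t{\left(j,Z \right)} = \left(9 - Z\right)^{2}$
$Q = - \frac{1}{251}$ ($Q = - \frac{3}{790 + \left(3 + \left(-2\right)^{2} \left(-10\right)\right)} = - \frac{3}{790 + \left(3 + 4 \left(-10\right)\right)} = - \frac{3}{790 + \left(3 - 40\right)} = - \frac{3}{790 - 37} = - \frac{3}{753} = \left(-3\right) \frac{1}{753} = - \frac{1}{251} \approx -0.0039841$)
$\left(Q + t{\left(-14,25 \right)}\right)^{2} = \left(- \frac{1}{251} + \left(-9 + 25\right)^{2}\right)^{2} = \left(- \frac{1}{251} + 16^{2}\right)^{2} = \left(- \frac{1}{251} + 256\right)^{2} = \left(\frac{64255}{251}\right)^{2} = \frac{4128705025}{63001}$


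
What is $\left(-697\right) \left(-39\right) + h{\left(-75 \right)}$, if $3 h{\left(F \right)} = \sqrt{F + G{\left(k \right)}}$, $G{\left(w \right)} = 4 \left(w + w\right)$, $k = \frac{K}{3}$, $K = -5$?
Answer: $27183 + \frac{i \sqrt{795}}{9} \approx 27183.0 + 3.1329 i$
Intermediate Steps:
$k = - \frac{5}{3} \approx -1.6667$
$G{\left(w \right)} = 8 w$ ($G{\left(w \right)} = 4 \cdot 2 w = 8 w$)
$h{\left(F \right)} = \frac{\sqrt{- \frac{40}{3} + F}}{3}$ ($h{\left(F \right)} = \frac{\sqrt{F + 8 \left(- \frac{5}{3}\right)}}{3} = \frac{\sqrt{F - \frac{40}{3}}}{3} = \frac{\sqrt{- \frac{40}{3} + F}}{3}$)
$\left(-697\right) \left(-39\right) + h{\left(-75 \right)} = \left(-697\right) \left(-39\right) + \frac{\sqrt{-120 + 9 \left(-75\right)}}{9} = 27183 + \frac{\sqrt{-120 - 675}}{9} = 27183 + \frac{\sqrt{-795}}{9} = 27183 + \frac{i \sqrt{795}}{9}$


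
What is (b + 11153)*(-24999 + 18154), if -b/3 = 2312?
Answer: -28865365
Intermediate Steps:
b = -6936 (b = -3*2312 = -6936)
(b + 11153)*(-24999 + 18154) = (-6936 + 11153)*(-24999 + 18154) = 4217*(-6845) = -28865365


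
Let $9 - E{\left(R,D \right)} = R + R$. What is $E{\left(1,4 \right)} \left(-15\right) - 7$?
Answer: $-112$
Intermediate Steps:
$E{\left(R,D \right)} = 9 - 2 R$ ($E{\left(R,D \right)} = 9 - \left(R + R\right) = 9 - 2 R$)
$E{\left(1,4 \right)} \left(-15\right) - 7 = \left(9 - 2\right) \left(-15\right) - 7 = 7 \left(-15\right) - 7 = -105 - 7 = -112$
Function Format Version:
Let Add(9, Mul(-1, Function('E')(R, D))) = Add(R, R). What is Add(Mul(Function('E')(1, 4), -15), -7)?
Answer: -112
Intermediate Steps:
Function('E')(R, D) = Add(9, Mul(-2, R)) (Function('E')(R, D) = Add(9, Mul(-1, Add(R, R))) = Add(9, Mul(-1, Mul(2, R))) = Add(9, Mul(-2, R)))
Add(Mul(Function('E')(1, 4), -15), -7) = Add(Mul(Add(9, Mul(-2, 1)), -15), -7) = Add(Mul(Add(9, -2), -15), -7) = Add(Mul(7, -15), -7) = Add(-105, -7) = -112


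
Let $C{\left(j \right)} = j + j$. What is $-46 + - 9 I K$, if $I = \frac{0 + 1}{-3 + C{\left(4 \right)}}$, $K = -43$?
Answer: $\frac{157}{5} \approx 31.4$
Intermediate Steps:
$C{\left(j \right)} = 2 j$
$I = \frac{1}{5}$ ($I = \frac{0 + 1}{-3 + 2 \cdot 4} = 1 \frac{1}{-3 + 8} = 1 \cdot \frac{1}{5} = \frac{1}{5} \approx 0.2$)
$-46 + - 9 I K = -46 + \left(-9\right) \frac{1}{5} \left(-43\right) = -46 - - \frac{387}{5} = -46 + \frac{387}{5} = \frac{157}{5}$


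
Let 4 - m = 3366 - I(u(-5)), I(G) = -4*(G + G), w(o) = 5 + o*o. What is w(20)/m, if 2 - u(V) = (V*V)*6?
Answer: -45/242 ≈ -0.18595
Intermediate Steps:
w(o) = 5 + o**2
u(V) = 2 - 6*V**2 (u(V) = 2 - V*V*6 = 2 - V**2*6 = 2 - 6*V**2)
I(G) = -8*G
m = -2178 (m = 4 - (3366 - (-8)*(2 - 6*(-5)**2)) = 4 - (3366 - (-8)*(2 - 6*25)) = 4 - (3366 - (-8)*(2 - 150)) = 4 - (3366 - (-8)*(-148)) = 4 - (3366 - 1*1184) = 4 - (3366 - 1184) = 4 - 1*2182 = 4 - 2182 = -2178)
w(20)/m = (5 + 20**2)/(-2178) = (5 + 400)*(-1/2178) = 405*(-1/2178) = -45/242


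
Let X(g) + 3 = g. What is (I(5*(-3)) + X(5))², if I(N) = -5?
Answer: 9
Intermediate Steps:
X(g) = -3 + g
(I(5*(-3)) + X(5))² = (-5 + (-3 + 5))² = (-5 + 2)² = (-3)² = 9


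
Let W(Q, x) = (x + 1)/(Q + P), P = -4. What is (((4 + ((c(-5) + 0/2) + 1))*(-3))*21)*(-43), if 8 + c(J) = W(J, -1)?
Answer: -8127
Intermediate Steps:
W(Q, x) = (1 + x)/(-4 + Q) (W(Q, x) = (x + 1)/(Q - 4) = (1 + x)/(-4 + Q))
c(J) = -8 (c(J) = -8 + (1 - 1)/(-4 + J) = -8 + 0/(-4 + J) = -8 + 0 = -8)
(((4 + ((c(-5) + 0/2) + 1))*(-3))*21)*(-43) = (((4 + ((-8 + 0/2) + 1))*(-3))*21)*(-43) = (((4 + ((-8 + 0*(½)) + 1))*(-3))*21)*(-43) = (((4 + ((-8 + 0) + 1))*(-3))*21)*(-43) = (((4 + (-8 + 1))*(-3))*21)*(-43) = (((4 - 7)*(-3))*21)*(-43) = (-3*(-3)*21)*(-43) = (9*21)*(-43) = 189*(-43) = -8127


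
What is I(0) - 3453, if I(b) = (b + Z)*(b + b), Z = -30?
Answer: -3453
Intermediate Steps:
I(b) = 2*b*(-30 + b) (I(b) = (b - 30)*(b + b) = (-30 + b)*(2*b) = 2*b*(-30 + b))
I(0) - 3453 = 2*0*(-30 + 0) - 3453 = 2*0*(-30) - 3453 = 0 - 3453 = -3453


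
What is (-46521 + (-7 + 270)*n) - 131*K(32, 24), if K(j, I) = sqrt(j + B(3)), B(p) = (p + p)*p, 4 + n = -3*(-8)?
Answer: -41261 - 655*sqrt(2) ≈ -42187.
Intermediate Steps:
n = 20 (n = -4 - 3*(-8) = -4 + 24 = 20)
B(p) = 2*p**2 (B(p) = (2*p)*p = 2*p**2)
K(j, I) = sqrt(18 + j) (K(j, I) = sqrt(j + 2*3**2) = sqrt(j + 2*9) = sqrt(j + 18) = sqrt(18 + j))
(-46521 + (-7 + 270)*n) - 131*K(32, 24) = (-46521 + (-7 + 270)*20) - 131*sqrt(18 + 32) = (-46521 + 263*20) - 655*sqrt(2) = (-46521 + 5260) - 655*sqrt(2) = -41261 - 655*sqrt(2)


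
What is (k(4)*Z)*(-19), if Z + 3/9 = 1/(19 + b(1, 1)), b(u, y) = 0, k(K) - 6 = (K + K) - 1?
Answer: 208/3 ≈ 69.333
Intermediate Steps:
k(K) = 5 + 2*K (k(K) = 6 + ((K + K) - 1) = 6 + (2*K - 1) = 6 + (-1 + 2*K) = 5 + 2*K)
Z = -16/57 (Z = -⅓ + 1/(19 + 0) = -⅓ + 1/19 = -16/57 ≈ -0.28070)
(k(4)*Z)*(-19) = ((5 + 2*4)*(-16/57))*(-19) = ((5 + 8)*(-16/57))*(-19) = (13*(-16/57))*(-19) = -208/57*(-19) = 208/3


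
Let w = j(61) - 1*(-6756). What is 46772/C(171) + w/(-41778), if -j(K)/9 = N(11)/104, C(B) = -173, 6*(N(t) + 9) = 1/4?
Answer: -542244778571/2004452736 ≈ -270.52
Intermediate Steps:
N(t) = -215/24 (N(t) = -9 + (⅙)/4 = -9 + (⅙)*(¼) = -9 + 1/24 = -215/24)
j(K) = 645/832 (j(K) = -(-645)/(8*104) = -9*(-215/2496) = 645/832)
w = 5621637/832 (w = 645/832 - 1*(-6756) = 645/832 + 6756 = 5621637/832 ≈ 6756.8)
46772/C(171) + w/(-41778) = 46772/(-173) + (5621637/832)/(-41778) = 46772*(-1/173) + (5621637/832)*(-1/41778) = -46772/173 - 1873879/11586432 = -542244778571/2004452736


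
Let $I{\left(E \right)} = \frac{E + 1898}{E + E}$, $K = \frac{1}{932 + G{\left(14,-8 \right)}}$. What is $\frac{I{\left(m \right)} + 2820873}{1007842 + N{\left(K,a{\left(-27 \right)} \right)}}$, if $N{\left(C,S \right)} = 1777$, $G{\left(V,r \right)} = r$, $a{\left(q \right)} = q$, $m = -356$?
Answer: $\frac{1004230017}{359424364} \approx 2.794$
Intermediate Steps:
$K = \frac{1}{924}$ ($K = \frac{1}{932 - 8} = \frac{1}{924} \approx 0.0010823$)
$I{\left(E \right)} = \frac{1898 + E}{2 E}$
$\frac{I{\left(m \right)} + 2820873}{1007842 + N{\left(K,a{\left(-27 \right)} \right)}} = \frac{\frac{1898 - 356}{2 \left(-356\right)} + 2820873}{1007842 + 1777} = \frac{\frac{1}{2} \left(- \frac{1}{356}\right) 1542 + 2820873}{1009619} = \left(- \frac{771}{356} + 2820873\right) \frac{1}{1009619} = \frac{1004230017}{356} \cdot \frac{1}{1009619} = \frac{1004230017}{359424364}$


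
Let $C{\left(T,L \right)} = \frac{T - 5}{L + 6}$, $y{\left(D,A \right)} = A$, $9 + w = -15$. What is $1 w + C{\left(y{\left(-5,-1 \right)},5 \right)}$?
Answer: $- \frac{270}{11} \approx -24.545$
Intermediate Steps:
$w = -24$ ($w = -9 - 15 = -24$)
$C{\left(T,L \right)} = \frac{-5 + T}{6 + L}$
$1 w + C{\left(y{\left(-5,-1 \right)},5 \right)} = 1 \left(-24\right) + \frac{-5 - 1}{6 + 5} = -24 + \frac{1}{11} \left(-6\right) = -24 - \frac{6}{11} = - \frac{270}{11}$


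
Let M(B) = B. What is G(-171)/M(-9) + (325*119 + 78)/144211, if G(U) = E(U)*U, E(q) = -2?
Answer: -5441265/144211 ≈ -37.731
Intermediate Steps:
G(U) = -2*U
G(-171)/M(-9) + (325*119 + 78)/144211 = -2*(-171)/(-9) + (325*119 + 78)/144211 = 342*(-⅑) + (38675 + 78)*(1/144211) = -38 + 38753*(1/144211) = -38 + 38753/144211 = -5441265/144211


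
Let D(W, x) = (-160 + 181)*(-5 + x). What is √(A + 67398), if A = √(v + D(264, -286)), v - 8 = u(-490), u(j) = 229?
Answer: √(67398 + I*√5874) ≈ 259.61 + 0.148*I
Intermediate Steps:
D(W, x) = -105 + 21*x (D(W, x) = 21*(-5 + x) = -105 + 21*x)
v = 237 (v = 8 + 229 = 237)
A = I*√5874 (A = √(237 + (-105 + 21*(-286))) = √(237 + (-105 - 6006)) = √(237 - 6111) = √(-5874) = I*√5874 ≈ 76.642*I)
√(A + 67398) = √(I*√5874 + 67398) = √(67398 + I*√5874)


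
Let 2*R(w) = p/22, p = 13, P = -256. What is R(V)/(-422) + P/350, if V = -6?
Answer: -2378979/3249400 ≈ -0.73213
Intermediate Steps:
R(w) = 13/44 (R(w) = (13/22)/2 = (13*(1/22))/2 = (½)*(13/22) = 13/44)
R(V)/(-422) + P/350 = (13/44)/(-422) - 256/350 = (13/44)*(-1/422) - 256*1/350 = -13/18568 - 128/175 = -2378979/3249400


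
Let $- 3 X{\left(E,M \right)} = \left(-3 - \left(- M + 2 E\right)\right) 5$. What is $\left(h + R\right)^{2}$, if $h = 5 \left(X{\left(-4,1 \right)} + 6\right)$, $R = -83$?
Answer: $10609$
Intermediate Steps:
$X{\left(E,M \right)} = 5 - \frac{5 M}{3} + \frac{10 E}{3}$ ($X{\left(E,M \right)} = - \frac{\left(-3 - \left(- M + 2 E\right)\right) 5}{3} = - \frac{\left(-3 + M - 2 E\right) 5}{3} = - \frac{-15 - 10 E + 5 M}{3} = 5 - \frac{5 M}{3} + \frac{10 E}{3}$)
$h = -20$ ($h = 5 \left(\left(5 - \frac{5}{3} + \frac{10}{3} \left(-4\right)\right) + 6\right) = 5 \left(\left(5 - \frac{5}{3} - \frac{40}{3}\right) + 6\right) = 5 \left(-10 + 6\right) = 5 \left(-4\right) = -20$)
$\left(h + R\right)^{2} = \left(-20 - 83\right)^{2} = \left(-103\right)^{2} = 10609$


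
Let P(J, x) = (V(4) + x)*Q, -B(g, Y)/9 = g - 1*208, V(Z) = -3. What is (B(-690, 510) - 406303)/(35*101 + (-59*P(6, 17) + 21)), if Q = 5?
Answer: 398221/574 ≈ 693.76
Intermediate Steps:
B(g, Y) = 1872 - 9*g (B(g, Y) = -9*(g - 1*208) = -9*(g - 208) = -9*(-208 + g) = 1872 - 9*g)
P(J, x) = -15 + 5*x (P(J, x) = (-3 + x)*5 = -15 + 5*x)
(B(-690, 510) - 406303)/(35*101 + (-59*P(6, 17) + 21)) = ((1872 - 9*(-690)) - 406303)/(35*101 + (-59*(-15 + 5*17) + 21)) = ((1872 + 6210) - 406303)/(3535 + (-59*(-15 + 85) + 21)) = (8082 - 406303)/(3535 + (-59*70 + 21)) = -398221/(3535 + (-4130 + 21)) = -398221/(3535 - 4109) = -398221/(-574) = -398221*(-1/574) = 398221/574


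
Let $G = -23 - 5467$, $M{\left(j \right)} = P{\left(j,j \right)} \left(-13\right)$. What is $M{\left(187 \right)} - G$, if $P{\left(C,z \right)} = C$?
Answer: $3059$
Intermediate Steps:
$M{\left(j \right)} = - 13 j$ ($M{\left(j \right)} = j \left(-13\right) = - 13 j$)
$G = -5490$ ($G = -23 - 5467 = -5490$)
$M{\left(187 \right)} - G = \left(-13\right) 187 - -5490 = -2431 + 5490 = 3059$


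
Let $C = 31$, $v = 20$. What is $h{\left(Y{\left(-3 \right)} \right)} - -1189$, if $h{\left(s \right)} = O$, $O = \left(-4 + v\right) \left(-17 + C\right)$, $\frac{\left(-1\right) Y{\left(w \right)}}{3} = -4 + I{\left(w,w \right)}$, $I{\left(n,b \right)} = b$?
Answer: $1413$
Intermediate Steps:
$Y{\left(w \right)} = 12 - 3 w$ ($Y{\left(w \right)} = - 3 \left(-4 + w\right) = 12 - 3 w$)
$O = 224$ ($O = \left(-4 + 20\right) \left(-17 + 31\right) = 16 \cdot 14 = 224$)
$h{\left(s \right)} = 224$
$h{\left(Y{\left(-3 \right)} \right)} - -1189 = 224 - -1189 = 224 + 1189 = 1413$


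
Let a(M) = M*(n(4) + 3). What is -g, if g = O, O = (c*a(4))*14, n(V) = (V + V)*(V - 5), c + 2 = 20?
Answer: 5040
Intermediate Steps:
c = 18 (c = -2 + 20 = 18)
n(V) = 2*V*(-5 + V) (n(V) = (2*V)*(-5 + V) = 2*V*(-5 + V))
a(M) = -5*M (a(M) = M*(2*4*(-5 + 4) + 3) = M*(2*4*(-1) + 3) = M*(-8 + 3) = M*(-5) = -5*M)
O = -5040 (O = (18*(-5*4))*14 = (18*(-20))*14 = -360*14 = -5040)
g = -5040
-g = -1*(-5040) = 5040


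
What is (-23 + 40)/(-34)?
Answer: -½ ≈ -0.50000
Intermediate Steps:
(-23 + 40)/(-34) = -1/34*17 = -½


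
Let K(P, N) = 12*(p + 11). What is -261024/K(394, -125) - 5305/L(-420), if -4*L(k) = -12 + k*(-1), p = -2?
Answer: -723653/306 ≈ -2364.9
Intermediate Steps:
K(P, N) = 108 (K(P, N) = 12*(-2 + 11) = 12*9 = 108)
L(k) = 3 + k/4 (L(k) = -(-12 + k*(-1))/4 = -(-12 - k)/4 = 3 + k/4)
-261024/K(394, -125) - 5305/L(-420) = -261024/108 - 5305/(3 + (¼)*(-420)) = -261024*1/108 - 5305/(3 - 105) = -21752/9 - 5305/(-102) = -21752/9 - 5305*(-1/102) = -21752/9 + 5305/102 = -723653/306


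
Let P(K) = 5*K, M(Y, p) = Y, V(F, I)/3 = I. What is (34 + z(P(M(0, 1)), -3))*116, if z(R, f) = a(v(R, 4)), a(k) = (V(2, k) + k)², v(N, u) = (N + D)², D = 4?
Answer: 479080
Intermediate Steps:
V(F, I) = 3*I
v(N, u) = (4 + N)² (v(N, u) = (N + 4)² = (4 + N)²)
a(k) = 16*k² (a(k) = (3*k + k)² = (4*k)² = 16*k²)
z(R, f) = 16*(4 + R)⁴ (z(R, f) = 16*((4 + R)²)² = 16*(4 + R)⁴)
(34 + z(P(M(0, 1)), -3))*116 = (34 + 16*(4 + 5*0)⁴)*116 = (34 + 16*(4 + 0)⁴)*116 = (34 + 16*4⁴)*116 = (34 + 16*256)*116 = (34 + 4096)*116 = 4130*116 = 479080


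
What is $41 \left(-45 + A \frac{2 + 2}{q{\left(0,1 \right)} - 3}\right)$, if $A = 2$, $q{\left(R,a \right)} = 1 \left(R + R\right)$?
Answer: $- \frac{5863}{3} \approx -1954.3$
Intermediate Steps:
$q{\left(R,a \right)} = 2 R$ ($q{\left(R,a \right)} = 1 \cdot 2 R = 2 R$)
$41 \left(-45 + A \frac{2 + 2}{q{\left(0,1 \right)} - 3}\right) = 41 \left(-45 + 2 \frac{2 + 2}{2 \cdot 0 - 3}\right) = 41 \left(-45 + 2 \frac{4}{0 - 3}\right) = 41 \left(-45 + 2 \frac{4}{-3}\right) = 41 \left(-45 + 2 \cdot 4 \left(- \frac{1}{3}\right)\right) = 41 \left(-45 + 2 \left(- \frac{4}{3}\right)\right) = 41 \left(-45 - \frac{8}{3}\right) = 41 \left(- \frac{143}{3}\right) = - \frac{5863}{3}$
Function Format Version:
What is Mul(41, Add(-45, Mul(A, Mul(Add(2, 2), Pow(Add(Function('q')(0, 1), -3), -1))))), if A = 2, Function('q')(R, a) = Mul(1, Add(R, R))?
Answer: Rational(-5863, 3) ≈ -1954.3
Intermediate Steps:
Function('q')(R, a) = Mul(2, R) (Function('q')(R, a) = Mul(1, Mul(2, R)) = Mul(2, R))
Mul(41, Add(-45, Mul(A, Mul(Add(2, 2), Pow(Add(Function('q')(0, 1), -3), -1))))) = Mul(41, Add(-45, Mul(2, Mul(Add(2, 2), Pow(Add(Mul(2, 0), -3), -1))))) = Mul(41, Add(-45, Mul(2, Mul(4, Pow(Add(0, -3), -1))))) = Mul(41, Add(-45, Mul(2, Mul(4, Pow(-3, -1))))) = Mul(41, Add(-45, Mul(2, Mul(4, Rational(-1, 3))))) = Mul(41, Add(-45, Mul(2, Rational(-4, 3)))) = Mul(41, Add(-45, Rational(-8, 3))) = Mul(41, Rational(-143, 3)) = Rational(-5863, 3)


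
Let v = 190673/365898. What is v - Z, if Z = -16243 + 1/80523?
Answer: 159528728797001/9821068218 ≈ 16244.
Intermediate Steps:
Z = -1307935088/80523 (Z = -16243 + 1/80523 = -1307935088/80523 ≈ -16243.)
v = 190673/365898 (v = 190673*(1/365898) = 190673/365898 ≈ 0.52111)
v - Z = 190673/365898 - 1*(-1307935088/80523) = 190673/365898 + 1307935088/80523 = 159528728797001/9821068218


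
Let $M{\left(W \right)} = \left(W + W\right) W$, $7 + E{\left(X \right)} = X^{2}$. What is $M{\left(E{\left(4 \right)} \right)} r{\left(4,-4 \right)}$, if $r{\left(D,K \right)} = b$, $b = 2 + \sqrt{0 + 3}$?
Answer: $324 + 162 \sqrt{3} \approx 604.59$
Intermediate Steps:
$E{\left(X \right)} = -7 + X^{2}$
$b = 2 + \sqrt{3} \approx 3.7321$
$M{\left(W \right)} = 2 W^{2}$ ($M{\left(W \right)} = 2 W W = 2 W^{2}$)
$r{\left(D,K \right)} = 2 + \sqrt{3}$
$M{\left(E{\left(4 \right)} \right)} r{\left(4,-4 \right)} = 2 \left(-7 + 4^{2}\right)^{2} \left(2 + \sqrt{3}\right) = 2 \left(-7 + 16\right)^{2} \left(2 + \sqrt{3}\right) = 2 \cdot 9^{2} \left(2 + \sqrt{3}\right) = 2 \cdot 81 \left(2 + \sqrt{3}\right) = 162 \left(2 + \sqrt{3}\right) = 324 + 162 \sqrt{3}$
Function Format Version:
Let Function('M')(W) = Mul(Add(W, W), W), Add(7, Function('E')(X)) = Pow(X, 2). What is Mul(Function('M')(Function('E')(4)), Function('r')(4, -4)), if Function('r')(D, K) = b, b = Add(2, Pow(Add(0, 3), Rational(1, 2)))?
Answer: Add(324, Mul(162, Pow(3, Rational(1, 2)))) ≈ 604.59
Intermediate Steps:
Function('E')(X) = Add(-7, Pow(X, 2))
b = Add(2, Pow(3, Rational(1, 2))) ≈ 3.7321
Function('M')(W) = Mul(2, Pow(W, 2)) (Function('M')(W) = Mul(Mul(2, W), W) = Mul(2, Pow(W, 2)))
Function('r')(D, K) = Add(2, Pow(3, Rational(1, 2)))
Mul(Function('M')(Function('E')(4)), Function('r')(4, -4)) = Mul(Mul(2, Pow(Add(-7, Pow(4, 2)), 2)), Add(2, Pow(3, Rational(1, 2)))) = Mul(Mul(2, Pow(Add(-7, 16), 2)), Add(2, Pow(3, Rational(1, 2)))) = Mul(Mul(2, Pow(9, 2)), Add(2, Pow(3, Rational(1, 2)))) = Mul(Mul(2, 81), Add(2, Pow(3, Rational(1, 2)))) = Mul(162, Add(2, Pow(3, Rational(1, 2)))) = Add(324, Mul(162, Pow(3, Rational(1, 2))))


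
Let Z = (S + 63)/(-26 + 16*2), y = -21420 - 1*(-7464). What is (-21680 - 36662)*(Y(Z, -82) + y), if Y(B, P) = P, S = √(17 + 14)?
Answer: 819004996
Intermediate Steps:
S = √31 ≈ 5.5678
y = -13956 (y = -21420 + 7464 = -13956)
Z = 21/2 + √31/6 (Z = (√31 + 63)/(-26 + 16*2) = (63 + √31)/(-26 + 32) = (63 + √31)/6 = (63 + √31)*(⅙) = 21/2 + √31/6 ≈ 11.428)
(-21680 - 36662)*(Y(Z, -82) + y) = (-21680 - 36662)*(-82 - 13956) = -58342*(-14038) = 819004996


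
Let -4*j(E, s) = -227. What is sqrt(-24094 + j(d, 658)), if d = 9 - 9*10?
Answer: I*sqrt(96149)/2 ≈ 155.04*I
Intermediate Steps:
d = -81 (d = 9 - 90 = -81)
j(E, s) = 227/4 (j(E, s) = -1/4*(-227) = 227/4)
sqrt(-24094 + j(d, 658)) = sqrt(-24094 + 227/4) = sqrt(-96149/4) = I*sqrt(96149)/2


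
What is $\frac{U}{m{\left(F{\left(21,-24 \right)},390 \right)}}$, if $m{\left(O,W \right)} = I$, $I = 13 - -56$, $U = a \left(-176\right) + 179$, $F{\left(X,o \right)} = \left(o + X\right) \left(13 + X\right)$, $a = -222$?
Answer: $\frac{39251}{69} \approx 568.86$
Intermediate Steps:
$F{\left(X,o \right)} = \left(13 + X\right) \left(X + o\right)$ ($F{\left(X,o \right)} = \left(X + o\right) \left(13 + X\right) = \left(13 + X\right) \left(X + o\right)$)
$U = 39251$ ($U = \left(-222\right) \left(-176\right) + 179 = 39072 + 179 = 39251$)
$I = 69$ ($I = 13 + 56 = 69$)
$m{\left(O,W \right)} = 69$
$\frac{U}{m{\left(F{\left(21,-24 \right)},390 \right)}} = \frac{39251}{69}$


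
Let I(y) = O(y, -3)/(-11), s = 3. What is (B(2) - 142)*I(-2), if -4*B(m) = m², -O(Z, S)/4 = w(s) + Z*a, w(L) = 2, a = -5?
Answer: -624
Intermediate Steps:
O(Z, S) = -8 + 20*Z (O(Z, S) = -4*(2 + Z*(-5)) = -4*(2 - 5*Z) = -8 + 20*Z)
B(m) = -m²/4
I(y) = 8/11 - 20*y/11 (I(y) = (-8 + 20*y)/(-11) = (-8 + 20*y)*(-1/11) = 8/11 - 20*y/11)
(B(2) - 142)*I(-2) = (-¼*2² - 142)*(8/11 - 20/11*(-2)) = (-¼*4 - 142)*(8/11 + 40/11) = (-1 - 142)*(48/11) = -143*48/11 = -624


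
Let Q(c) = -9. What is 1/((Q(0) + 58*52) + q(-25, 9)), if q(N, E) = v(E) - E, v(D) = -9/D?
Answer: 1/2997 ≈ 0.00033367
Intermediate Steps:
q(N, E) = -E - 9/E (q(N, E) = -9/E - E = -E - 9/E)
1/((Q(0) + 58*52) + q(-25, 9)) = 1/((-9 + 58*52) + (-1*9 - 9/9)) = 1/((-9 + 3016) + (-9 - 9*⅑)) = 1/(3007 + (-9 - 1)) = 1/(3007 - 10) = 1/2997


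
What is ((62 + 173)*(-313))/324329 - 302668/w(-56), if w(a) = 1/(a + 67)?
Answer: -1079804181047/324329 ≈ -3.3293e+6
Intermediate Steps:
w(a) = 1/(67 + a)
((62 + 173)*(-313))/324329 - 302668/w(-56) = ((62 + 173)*(-313))/324329 - 302668/(1/(67 - 56)) = (235*(-313))*(1/324329) - 302668/(1/11) = -73555*1/324329 - 302668/1/11 = -73555/324329 - 302668*11 = -73555/324329 - 3329348 = -1079804181047/324329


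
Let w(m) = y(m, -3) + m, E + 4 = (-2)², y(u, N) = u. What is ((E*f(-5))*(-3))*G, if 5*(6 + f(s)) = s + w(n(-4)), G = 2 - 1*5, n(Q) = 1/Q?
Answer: 0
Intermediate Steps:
E = 0 (E = -4 + (-2)² = -4 + 4 = 0)
w(m) = 2*m (w(m) = m + m = 2*m)
G = -3 (G = 2 - 5 = -3)
f(s) = -61/10 + s/5 (f(s) = -6 + (s + 2/(-4))/5 = -6 + (s + 2*(-¼))/5 = -6 + (s - ½)/5 = -6 + (-½ + s)/5 = -6 + (-⅒ + s/5) = -61/10 + s/5)
((E*f(-5))*(-3))*G = ((0*(-61/10 + (⅕)*(-5)))*(-3))*(-3) = ((0*(-61/10 - 1))*(-3))*(-3) = ((0*(-71/10))*(-3))*(-3) = (0*(-3))*(-3) = 0*(-3) = 0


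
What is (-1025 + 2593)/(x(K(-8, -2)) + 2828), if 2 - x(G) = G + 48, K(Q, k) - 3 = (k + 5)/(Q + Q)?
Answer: 25088/44467 ≈ 0.56419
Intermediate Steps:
K(Q, k) = 3 + (5 + k)/(2*Q) (K(Q, k) = 3 + (k + 5)/(Q + Q) = 3 + (5 + k)/((2*Q)) = 3 + (5 + k)*(1/(2*Q)) = 3 + (5 + k)/(2*Q))
x(G) = -46 - G (x(G) = 2 - (G + 48) = 2 - (48 + G) = 2 + (-48 - G) = -46 - G)
(-1025 + 2593)/(x(K(-8, -2)) + 2828) = (-1025 + 2593)/((-46 - (5 - 2 + 6*(-8))/(2*(-8))) + 2828) = 1568/((-46 - (-1)*(5 - 2 - 48)/(2*8)) + 2828) = 1568/((-46 - (-1)*(-45)/(2*8)) + 2828) = 1568/((-46 - 1*45/16) + 2828) = 1568/((-46 - 45/16) + 2828) = 1568/(-781/16 + 2828) = 1568/(44467/16) = 1568*(16/44467) = 25088/44467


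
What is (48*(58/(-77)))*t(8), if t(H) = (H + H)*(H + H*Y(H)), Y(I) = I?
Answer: -3207168/77 ≈ -41652.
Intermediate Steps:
t(H) = 2*H*(H + H**2) (t(H) = (H + H)*(H + H*H) = (2*H)*(H + H**2) = 2*H*(H + H**2))
(48*(58/(-77)))*t(8) = (48*(58/(-77)))*(2*8**2*(1 + 8)) = (48*(58*(-1/77)))*(2*64*9) = (48*(-58/77))*1152 = -2784/77*1152 = -3207168/77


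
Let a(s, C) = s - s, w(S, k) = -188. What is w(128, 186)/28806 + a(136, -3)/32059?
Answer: -94/14403 ≈ -0.0065264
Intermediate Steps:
a(s, C) = 0
w(128, 186)/28806 + a(136, -3)/32059 = -188/28806 + 0/32059 = -188*1/28806 + 0*(1/32059) = -94/14403 + 0 = -94/14403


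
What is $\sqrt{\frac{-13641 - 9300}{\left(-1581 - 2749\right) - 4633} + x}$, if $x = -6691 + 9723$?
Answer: $\frac{\sqrt{243782458991}}{8963} \approx 55.087$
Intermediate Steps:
$x = 3032$
$\sqrt{\frac{-13641 - 9300}{\left(-1581 - 2749\right) - 4633} + x} = \sqrt{\frac{-13641 - 9300}{\left(-1581 - 2749\right) - 4633} + 3032} = \sqrt{- \frac{22941}{\left(-1581 - 2749\right) - 4633} + 3032} = \sqrt{- \frac{22941}{-4330 - 4633} + 3032} = \sqrt{- \frac{22941}{-8963} + 3032} = \sqrt{\left(-22941\right) \left(- \frac{1}{8963}\right) + 3032} = \sqrt{\frac{22941}{8963} + 3032} = \sqrt{\frac{27198757}{8963}} = \frac{\sqrt{243782458991}}{8963}$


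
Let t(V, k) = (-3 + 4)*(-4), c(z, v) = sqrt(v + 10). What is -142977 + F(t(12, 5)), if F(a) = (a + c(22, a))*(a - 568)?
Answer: -140689 - 572*sqrt(6) ≈ -1.4209e+5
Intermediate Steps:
c(z, v) = sqrt(10 + v)
t(V, k) = -4 (t(V, k) = 1*(-4) = -4)
F(a) = (-568 + a)*(a + sqrt(10 + a)) (F(a) = (a + sqrt(10 + a))*(a - 568) = (a + sqrt(10 + a))*(-568 + a) = (-568 + a)*(a + sqrt(10 + a)))
-142977 + F(t(12, 5)) = -142977 + ((-4)**2 - 568*(-4) - 568*sqrt(10 - 4) - 4*sqrt(10 - 4)) = -142977 + (16 + 2272 - 568*sqrt(6) - 4*sqrt(6)) = -142977 + (2288 - 572*sqrt(6)) = -140689 - 572*sqrt(6)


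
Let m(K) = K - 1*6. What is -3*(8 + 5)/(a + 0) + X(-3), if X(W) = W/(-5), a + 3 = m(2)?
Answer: 216/35 ≈ 6.1714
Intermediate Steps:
m(K) = -6 + K (m(K) = K - 6 = -6 + K)
a = -7 (a = -3 + (-6 + 2) = -3 - 4 = -7)
X(W) = -W/5 (X(W) = W*(-1/5) = -W/5)
-3*(8 + 5)/(a + 0) + X(-3) = -3*(8 + 5)/(-7 + 0) - 1/5*(-3) = -39/(-7) + 3/5 = -39*(-1)/7 + 3/5 = -3*(-13/7) + 3/5 = 39/7 + 3/5 = 216/35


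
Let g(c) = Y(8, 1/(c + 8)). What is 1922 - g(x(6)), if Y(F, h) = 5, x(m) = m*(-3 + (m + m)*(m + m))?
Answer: 1917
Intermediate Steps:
x(m) = m*(-3 + 4*m**2) (x(m) = m*(-3 + (2*m)*(2*m)) = m*(-3 + 4*m**2))
g(c) = 5
1922 - g(x(6)) = 1922 - 1*5 = 1922 - 5 = 1917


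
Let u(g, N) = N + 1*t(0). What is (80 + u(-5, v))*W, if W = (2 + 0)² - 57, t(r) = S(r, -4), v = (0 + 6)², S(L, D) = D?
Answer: -5936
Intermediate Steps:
v = 36 (v = 6² = 36)
t(r) = -4
u(g, N) = -4 + N (u(g, N) = N + 1*(-4) = N - 4 = -4 + N)
W = -53 (W = 2² - 57 = 4 - 57 = -53)
(80 + u(-5, v))*W = (80 + (-4 + 36))*(-53) = (80 + 32)*(-53) = 112*(-53) = -5936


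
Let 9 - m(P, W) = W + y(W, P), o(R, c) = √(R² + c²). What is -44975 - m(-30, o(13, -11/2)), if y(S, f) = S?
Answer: -44984 + √797 ≈ -44956.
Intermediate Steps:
m(P, W) = 9 - 2*W (m(P, W) = 9 - (W + W) = 9 - 2*W)
-44975 - m(-30, o(13, -11/2)) = -44975 - (9 - 2*√(13² + (-11/2)²)) = -44975 - (9 - 2*√(169 + (-11*½)²)) = -44975 - (9 - 2*√(169 + (-11/2)²)) = -44975 - (9 - 2*√(169 + 121/4)) = -44975 - (9 - √797) = -44975 + (-9 + √797) = -44984 + √797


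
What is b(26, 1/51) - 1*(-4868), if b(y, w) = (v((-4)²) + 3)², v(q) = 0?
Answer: 4877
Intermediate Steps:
b(y, w) = 9 (b(y, w) = (0 + 3)² = 3² = 9)
b(26, 1/51) - 1*(-4868) = 9 - 1*(-4868) = 9 + 4868 = 4877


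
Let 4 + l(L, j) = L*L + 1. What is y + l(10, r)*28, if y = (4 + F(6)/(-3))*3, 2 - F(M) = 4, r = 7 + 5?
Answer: 2730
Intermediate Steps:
r = 12
F(M) = -2 (F(M) = 2 - 1*4 = 2 - 4 = -2)
l(L, j) = -3 + L**2 (l(L, j) = -4 + (L*L + 1) = -4 + (L**2 + 1) = -4 + (1 + L**2) = -3 + L**2)
y = 14 (y = (4 - 2/(-3))*3 = (4 - 2*(-1/3))*3 = (4 + 2/3)*3 = (14/3)*3 = 14)
y + l(10, r)*28 = 14 + (-3 + 10**2)*28 = 14 + (-3 + 100)*28 = 14 + 97*28 = 14 + 2716 = 2730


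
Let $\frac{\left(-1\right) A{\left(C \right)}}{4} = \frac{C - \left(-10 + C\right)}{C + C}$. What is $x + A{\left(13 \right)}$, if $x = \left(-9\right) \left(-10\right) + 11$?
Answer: $\frac{1293}{13} \approx 99.462$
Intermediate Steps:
$A{\left(C \right)} = - \frac{20}{C}$ ($A{\left(C \right)} = - 4 \frac{C - \left(-10 + C\right)}{C + C} = - 4 \frac{10}{2 C} = - 4 \cdot 10 \frac{1}{2 C} = - 4 \frac{5}{C} = - \frac{20}{C}$)
$x = 101$ ($x = 90 + 11 = 101$)
$x + A{\left(13 \right)} = 101 - \frac{20}{13} = \frac{1293}{13}$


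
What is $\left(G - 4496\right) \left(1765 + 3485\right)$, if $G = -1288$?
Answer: $-30366000$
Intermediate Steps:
$\left(G - 4496\right) \left(1765 + 3485\right) = \left(-1288 - 4496\right) \left(1765 + 3485\right) = \left(-5784\right) 5250 = -30366000$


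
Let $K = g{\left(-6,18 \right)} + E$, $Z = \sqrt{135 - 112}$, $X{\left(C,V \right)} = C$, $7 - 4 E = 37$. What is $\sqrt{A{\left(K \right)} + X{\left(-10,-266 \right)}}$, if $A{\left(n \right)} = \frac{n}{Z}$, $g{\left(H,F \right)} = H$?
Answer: $\frac{\sqrt{-21160 - 1242 \sqrt{23}}}{46} \approx 3.5798 i$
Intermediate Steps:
$E = - \frac{15}{2}$ ($E = \frac{7}{4} - \frac{37}{4} = - \frac{15}{2} \approx -7.5$)
$Z = \sqrt{23} \approx 4.7958$
$K = - \frac{27}{2}$ ($K = -6 - \frac{15}{2} = - \frac{27}{2} \approx -13.5$)
$A{\left(n \right)} = \frac{n \sqrt{23}}{23}$ ($A{\left(n \right)} = \frac{n}{\sqrt{23}} = n \frac{\sqrt{23}}{23} = \frac{n \sqrt{23}}{23}$)
$\sqrt{A{\left(K \right)} + X{\left(-10,-266 \right)}} = \sqrt{\frac{1}{23} \left(- \frac{27}{2}\right) \sqrt{23} - 10} = \sqrt{- \frac{27 \sqrt{23}}{46} - 10} = \sqrt{-10 - \frac{27 \sqrt{23}}{46}}$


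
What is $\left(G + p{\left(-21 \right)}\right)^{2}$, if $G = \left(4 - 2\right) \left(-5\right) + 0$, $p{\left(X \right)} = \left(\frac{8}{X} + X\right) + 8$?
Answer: $\frac{241081}{441} \approx 546.67$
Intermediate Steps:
$p{\left(X \right)} = 8 + X + \frac{8}{X}$ ($p{\left(X \right)} = \left(X + \frac{8}{X}\right) + 8 = 8 + X + \frac{8}{X}$)
$G = -10$ ($G = 2 \left(-5\right) + 0 = -10 + 0 = -10$)
$\left(G + p{\left(-21 \right)}\right)^{2} = \left(-10 + \left(8 - 21 + \frac{8}{-21}\right)\right)^{2} = \left(-10 + \left(8 - 21 + 8 \left(- \frac{1}{21}\right)\right)\right)^{2} = \left(-10 - \frac{281}{21}\right)^{2} = \left(- \frac{491}{21}\right)^{2} = \frac{241081}{441}$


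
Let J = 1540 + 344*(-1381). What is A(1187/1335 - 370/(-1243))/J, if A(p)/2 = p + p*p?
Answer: -3573259091618/325976875682433525 ≈ -1.0962e-5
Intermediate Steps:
A(p) = 2*p + 2*p² (A(p) = 2*(p + p*p) = 2*(p + p²) = 2*p + 2*p²)
J = -473524 (J = 1540 - 475064 = -473524)
A(1187/1335 - 370/(-1243))/J = (2*(1187/1335 - 370/(-1243))*(1 + (1187/1335 - 370/(-1243))))/(-473524) = (2*(1187*(1/1335) - 370*(-1/1243))*(1 + (1187*(1/1335) - 370*(-1/1243))))*(-1/473524) = (2*(1187/1335 + 370/1243)*(1 + (1187/1335 + 370/1243)))*(-1/473524) = (2*(1969391/1659405)*(1 + 1969391/1659405))*(-1/473524) = (2*(1969391/1659405)*(3628796/1659405))*(-1/473524) = (14293036366472/2753624954025)*(-1/473524) = -3573259091618/325976875682433525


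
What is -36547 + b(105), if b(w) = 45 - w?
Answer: -36607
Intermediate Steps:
-36547 + b(105) = -36547 + (45 - 1*105) = -36547 + (45 - 105) = -36547 - 60 = -36607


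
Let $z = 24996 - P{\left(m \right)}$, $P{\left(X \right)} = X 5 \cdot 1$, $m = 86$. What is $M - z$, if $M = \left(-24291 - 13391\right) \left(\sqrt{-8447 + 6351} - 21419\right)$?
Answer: $807086192 - 150728 i \sqrt{131} \approx 8.0709 \cdot 10^{8} - 1.7252 \cdot 10^{6} i$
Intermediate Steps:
$P{\left(X \right)} = 5 X$ ($P{\left(X \right)} = 5 X 1 = 5 X$)
$M = 807110758 - 150728 i \sqrt{131}$ ($M = - 37682 \left(\sqrt{-2096} - 21419\right) = - 37682 \left(4 i \sqrt{131} - 21419\right) = - 37682 \left(-21419 + 4 i \sqrt{131}\right) = 807110758 - 150728 i \sqrt{131} \approx 8.0711 \cdot 10^{8} - 1.7252 \cdot 10^{6} i$)
$z = 24566$ ($z = 24996 - 5 \cdot 86 = 24996 - 430 = 24566$)
$M - z = \left(807110758 - 150728 i \sqrt{131}\right) - 24566 = 807086192 - 150728 i \sqrt{131}$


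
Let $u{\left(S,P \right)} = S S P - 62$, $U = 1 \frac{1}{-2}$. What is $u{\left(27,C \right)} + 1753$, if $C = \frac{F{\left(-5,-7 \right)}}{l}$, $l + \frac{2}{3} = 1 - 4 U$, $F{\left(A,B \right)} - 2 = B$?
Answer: $\frac{902}{7} \approx 128.86$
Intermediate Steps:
$F{\left(A,B \right)} = 2 + B$
$U = - \frac{1}{2}$ ($U = 1 \left(- \frac{1}{2}\right) = - \frac{1}{2} \approx -0.5$)
$l = \frac{7}{3}$ ($l = - \frac{2}{3} + \left(1 - -2\right) = - \frac{2}{3} + \left(1 + 2\right) = - \frac{2}{3} + 3 = \frac{7}{3} \approx 2.3333$)
$C = - \frac{15}{7}$ ($C = \frac{2 - 7}{\frac{7}{3}} = \left(-5\right) \frac{3}{7} = - \frac{15}{7} \approx -2.1429$)
$u{\left(S,P \right)} = -62 + P S^{2}$ ($u{\left(S,P \right)} = S^{2} P - 62 = P S^{2} - 62 = -62 + P S^{2}$)
$u{\left(27,C \right)} + 1753 = \left(-62 - \frac{15 \cdot 27^{2}}{7}\right) + 1753 = \left(-62 - \frac{10935}{7}\right) + 1753 = - \frac{11369}{7} + 1753 = \frac{902}{7}$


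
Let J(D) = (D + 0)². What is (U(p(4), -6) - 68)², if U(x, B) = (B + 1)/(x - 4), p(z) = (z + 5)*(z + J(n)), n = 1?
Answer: 7800849/1681 ≈ 4640.6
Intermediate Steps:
J(D) = D²
p(z) = (1 + z)*(5 + z) (p(z) = (z + 5)*(z + 1²) = (5 + z)*(z + 1) = (5 + z)*(1 + z) = (1 + z)*(5 + z))
U(x, B) = (1 + B)/(-4 + x)
(U(p(4), -6) - 68)² = ((1 - 6)/(-4 + (5 + 4² + 6*4)) - 68)² = (-5/(-4 + (5 + 16 + 24)) - 68)² = (-5/(-4 + 45) - 68)² = (-5/41 - 68)² = (-2793/41)² = 7800849/1681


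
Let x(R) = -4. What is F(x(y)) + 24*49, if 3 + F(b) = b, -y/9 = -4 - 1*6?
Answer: 1169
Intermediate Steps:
y = 90 (y = -9*(-4 - 1*6) = -9*(-4 - 6) = -9*(-10) = 90)
F(b) = -3 + b
F(x(y)) + 24*49 = (-3 - 4) + 24*49 = -7 + 1176 = 1169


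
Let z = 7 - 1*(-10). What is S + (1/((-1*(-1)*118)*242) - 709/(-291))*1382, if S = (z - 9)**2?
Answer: 14256241517/4154898 ≈ 3431.2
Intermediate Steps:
z = 17 (z = 7 + 10 = 17)
S = 64 (S = (17 - 9)**2 = 8**2 = 64)
S + (1/((-1*(-1)*118)*242) - 709/(-291))*1382 = 64 + (1/((-1*(-1)*118)*242) - 709/(-291))*1382 = 64 + ((1/242)/(1*118) - 709*(-1/291))*1382 = 64 + ((1/242)/118 + 709/291)*1382 = 64 + ((1/118)*(1/242) + 709/291)*1382 = 64 + (1/28556 + 709/291)*1382 = 64 + (20246495/8309796)*1382 = 64 + 13990328045/4154898 = 14256241517/4154898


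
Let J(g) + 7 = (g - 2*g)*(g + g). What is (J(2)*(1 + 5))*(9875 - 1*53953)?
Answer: 3967020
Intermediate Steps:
J(g) = -7 - 2*g**2 (J(g) = -7 + (g - 2*g)*(g + g) = -7 + (-g)*(2*g) = -7 - 2*g**2)
(J(2)*(1 + 5))*(9875 - 1*53953) = ((-7 - 2*2**2)*(1 + 5))*(9875 - 1*53953) = ((-7 - 2*4)*6)*(9875 - 53953) = ((-7 - 8)*6)*(-44078) = -15*6*(-44078) = -90*(-44078) = 3967020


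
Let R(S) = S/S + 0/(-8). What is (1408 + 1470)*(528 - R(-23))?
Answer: 1516706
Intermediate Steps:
R(S) = 1 (R(S) = 1 + 0*(-⅛) = 1 + 0 = 1)
(1408 + 1470)*(528 - R(-23)) = (1408 + 1470)*(528 - 1*1) = 2878*(528 - 1) = 2878*527 = 1516706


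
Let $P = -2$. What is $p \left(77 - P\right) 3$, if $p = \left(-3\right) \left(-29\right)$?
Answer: $20619$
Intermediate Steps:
$p = 87$
$p \left(77 - P\right) 3 = 87 \left(77 - -2\right) 3 = 87 \left(77 + 2\right) 3 = 87 \cdot 79 \cdot 3 = 6873 \cdot 3 = 20619$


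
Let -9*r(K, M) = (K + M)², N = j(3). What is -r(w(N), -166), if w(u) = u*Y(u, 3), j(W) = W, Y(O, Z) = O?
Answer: 24649/9 ≈ 2738.8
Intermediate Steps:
N = 3
w(u) = u² (w(u) = u*u = u²)
r(K, M) = -(K + M)²/9
-r(w(N), -166) = -(-1)*(3² - 166)²/9 = -(-1)*(9 - 166)²/9 = -(-1)*(-157)²/9 = -(-1)*24649/9 = -1*(-24649/9) = 24649/9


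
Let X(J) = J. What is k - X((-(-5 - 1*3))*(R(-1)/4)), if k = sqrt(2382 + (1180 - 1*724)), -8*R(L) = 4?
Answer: 1 + sqrt(2838) ≈ 54.273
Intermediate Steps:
R(L) = -1/2 (R(L) = -1/8*4 = -1/2)
k = sqrt(2838) (k = sqrt(2382 + (1180 - 724)) = sqrt(2382 + 456) = sqrt(2838) ≈ 53.273)
k - X((-(-5 - 1*3))*(R(-1)/4)) = sqrt(2838) - (-(-5 - 1*3))*(-1/2/4) = sqrt(2838) - (-(-5 - 3))*(-1/2*1/4) = sqrt(2838) - (-1*(-8))*(-1)/8 = sqrt(2838) - 8*(-1)/8 = sqrt(2838) - 1*(-1) = sqrt(2838) + 1 = 1 + sqrt(2838)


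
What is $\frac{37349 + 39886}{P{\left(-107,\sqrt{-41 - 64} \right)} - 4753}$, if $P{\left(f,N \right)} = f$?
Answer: $- \frac{5149}{324} \approx -15.892$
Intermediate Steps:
$\frac{37349 + 39886}{P{\left(-107,\sqrt{-41 - 64} \right)} - 4753} = \frac{37349 + 39886}{-107 - 4753} = \frac{77235}{-4860} = 77235 \left(- \frac{1}{4860}\right) = - \frac{5149}{324}$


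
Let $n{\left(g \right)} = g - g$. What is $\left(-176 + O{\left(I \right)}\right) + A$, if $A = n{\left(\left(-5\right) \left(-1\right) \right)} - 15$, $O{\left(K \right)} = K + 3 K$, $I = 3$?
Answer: $-179$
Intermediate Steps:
$n{\left(g \right)} = 0$
$O{\left(K \right)} = 4 K$
$A = -15$ ($A = 0 - 15 = -15$)
$\left(-176 + O{\left(I \right)}\right) + A = \left(-176 + 4 \cdot 3\right) - 15 = \left(-176 + 12\right) - 15 = -164 - 15 = -179$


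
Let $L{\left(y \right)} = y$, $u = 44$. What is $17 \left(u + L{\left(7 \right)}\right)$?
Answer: $867$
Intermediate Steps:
$17 \left(u + L{\left(7 \right)}\right) = 17 \left(44 + 7\right) = 17 \cdot 51 = 867$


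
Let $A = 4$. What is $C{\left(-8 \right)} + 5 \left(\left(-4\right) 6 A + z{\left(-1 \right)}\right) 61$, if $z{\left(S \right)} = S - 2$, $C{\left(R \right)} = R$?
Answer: $-30203$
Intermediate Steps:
$z{\left(S \right)} = -2 + S$
$C{\left(-8 \right)} + 5 \left(\left(-4\right) 6 A + z{\left(-1 \right)}\right) 61 = -8 + 5 \left(\left(-4\right) 6 \cdot 4 - 3\right) 61 = -8 + 5 \left(\left(-24\right) 4 - 3\right) 61 = -8 + 5 \left(-96 - 3\right) 61 = -8 + 5 \left(-99\right) 61 = -8 - 30195 = -30203$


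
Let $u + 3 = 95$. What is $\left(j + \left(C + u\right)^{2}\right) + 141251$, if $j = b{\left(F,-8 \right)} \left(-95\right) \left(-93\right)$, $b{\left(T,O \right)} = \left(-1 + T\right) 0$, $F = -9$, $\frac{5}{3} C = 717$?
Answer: $\frac{10348596}{25} \approx 4.1394 \cdot 10^{5}$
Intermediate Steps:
$u = 92$ ($u = -3 + 95 = 92$)
$C = \frac{2151}{5}$ ($C = \frac{3}{5} \cdot 717 = \frac{2151}{5} \approx 430.2$)
$b{\left(T,O \right)} = 0$
$j = 0$ ($j = 0 \left(-95\right) \left(-93\right) = 0 \left(-93\right) = 0$)
$\left(j + \left(C + u\right)^{2}\right) + 141251 = \left(0 + \left(\frac{2151}{5} + 92\right)^{2}\right) + 141251 = \left(0 + \left(\frac{2611}{5}\right)^{2}\right) + 141251 = \left(0 + \frac{6817321}{25}\right) + 141251 = \frac{6817321}{25} + 141251 = \frac{10348596}{25}$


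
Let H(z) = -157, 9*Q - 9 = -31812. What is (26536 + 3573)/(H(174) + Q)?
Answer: -90327/11072 ≈ -8.1581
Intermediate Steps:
Q = -10601/3 (Q = 1 + (1/9)*(-31812) = 1 - 10604/3 = -10601/3 ≈ -3533.7)
(26536 + 3573)/(H(174) + Q) = (26536 + 3573)/(-157 - 10601/3) = 30109/(-11072/3) = 30109*(-3/11072) = -90327/11072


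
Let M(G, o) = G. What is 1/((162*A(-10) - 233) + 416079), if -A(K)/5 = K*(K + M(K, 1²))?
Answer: 1/253846 ≈ 3.9394e-6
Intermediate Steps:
A(K) = -10*K² (A(K) = -5*K*(K + K) = -5*K*2*K = -10*K²)
1/((162*A(-10) - 233) + 416079) = 1/((162*(-10*(-10)²) - 233) + 416079) = 1/((162*(-10*100) - 233) + 416079) = 1/((162*(-1000) - 233) + 416079) = 1/((-162000 - 233) + 416079) = 1/(-162233 + 416079) = 1/253846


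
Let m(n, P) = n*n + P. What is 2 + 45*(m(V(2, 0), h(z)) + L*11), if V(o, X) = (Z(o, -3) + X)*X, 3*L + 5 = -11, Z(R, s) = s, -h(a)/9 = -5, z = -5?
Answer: -613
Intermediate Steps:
h(a) = 45 (h(a) = -9*(-5) = 45)
L = -16/3 (L = -5/3 + (⅓)*(-11) = -5/3 - 11/3 = -16/3 ≈ -5.3333)
V(o, X) = X*(-3 + X) (V(o, X) = (-3 + X)*X = X*(-3 + X))
m(n, P) = P + n² (m(n, P) = n² + P = P + n²)
2 + 45*(m(V(2, 0), h(z)) + L*11) = 2 + 45*((45 + (0*(-3 + 0))²) - 16/3*11) = 2 + 45*((45 + (0*(-3))²) - 176/3) = 2 + 45*((45 + 0²) - 176/3) = 2 + 45*((45 + 0) - 176/3) = 2 + 45*(45 - 176/3) = 2 + 45*(-41/3) = 2 - 615 = -613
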